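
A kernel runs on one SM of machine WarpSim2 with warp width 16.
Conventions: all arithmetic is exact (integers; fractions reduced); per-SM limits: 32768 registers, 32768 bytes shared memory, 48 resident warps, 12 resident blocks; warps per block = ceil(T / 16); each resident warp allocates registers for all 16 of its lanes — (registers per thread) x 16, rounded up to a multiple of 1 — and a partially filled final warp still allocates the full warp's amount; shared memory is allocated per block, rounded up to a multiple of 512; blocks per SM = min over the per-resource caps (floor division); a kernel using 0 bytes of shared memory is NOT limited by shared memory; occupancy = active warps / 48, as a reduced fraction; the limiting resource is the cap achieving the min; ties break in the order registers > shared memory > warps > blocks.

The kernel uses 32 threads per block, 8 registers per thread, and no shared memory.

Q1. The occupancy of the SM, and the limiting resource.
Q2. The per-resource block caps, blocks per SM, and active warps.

Answer: occupancy 1/2, limited by blocks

registers: 128 blocks
shared memory: no limit (kernel uses none)
warps: 24 blocks
blocks: 12 blocks

Answer: 12 blocks, 24 active warps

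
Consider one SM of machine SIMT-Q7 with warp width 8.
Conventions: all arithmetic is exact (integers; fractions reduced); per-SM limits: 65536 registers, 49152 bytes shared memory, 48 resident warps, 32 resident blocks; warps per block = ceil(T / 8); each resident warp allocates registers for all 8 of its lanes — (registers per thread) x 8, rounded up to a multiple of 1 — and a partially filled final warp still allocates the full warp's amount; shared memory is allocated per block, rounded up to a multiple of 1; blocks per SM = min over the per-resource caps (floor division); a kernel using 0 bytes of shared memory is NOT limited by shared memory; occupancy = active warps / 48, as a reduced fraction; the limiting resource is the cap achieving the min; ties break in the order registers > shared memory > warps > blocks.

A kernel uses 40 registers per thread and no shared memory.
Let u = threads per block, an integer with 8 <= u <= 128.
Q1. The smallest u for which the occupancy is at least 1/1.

Answer: u = 9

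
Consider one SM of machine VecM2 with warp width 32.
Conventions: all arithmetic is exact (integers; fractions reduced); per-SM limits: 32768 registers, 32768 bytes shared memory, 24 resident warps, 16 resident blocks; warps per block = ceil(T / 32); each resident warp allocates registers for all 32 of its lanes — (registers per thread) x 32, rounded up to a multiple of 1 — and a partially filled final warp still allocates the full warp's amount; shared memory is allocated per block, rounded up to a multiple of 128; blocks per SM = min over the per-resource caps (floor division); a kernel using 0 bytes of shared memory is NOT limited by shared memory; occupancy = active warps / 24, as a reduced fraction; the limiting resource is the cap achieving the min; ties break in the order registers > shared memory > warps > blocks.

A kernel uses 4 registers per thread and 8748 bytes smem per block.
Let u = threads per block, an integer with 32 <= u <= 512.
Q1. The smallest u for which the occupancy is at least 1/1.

Answer: u = 225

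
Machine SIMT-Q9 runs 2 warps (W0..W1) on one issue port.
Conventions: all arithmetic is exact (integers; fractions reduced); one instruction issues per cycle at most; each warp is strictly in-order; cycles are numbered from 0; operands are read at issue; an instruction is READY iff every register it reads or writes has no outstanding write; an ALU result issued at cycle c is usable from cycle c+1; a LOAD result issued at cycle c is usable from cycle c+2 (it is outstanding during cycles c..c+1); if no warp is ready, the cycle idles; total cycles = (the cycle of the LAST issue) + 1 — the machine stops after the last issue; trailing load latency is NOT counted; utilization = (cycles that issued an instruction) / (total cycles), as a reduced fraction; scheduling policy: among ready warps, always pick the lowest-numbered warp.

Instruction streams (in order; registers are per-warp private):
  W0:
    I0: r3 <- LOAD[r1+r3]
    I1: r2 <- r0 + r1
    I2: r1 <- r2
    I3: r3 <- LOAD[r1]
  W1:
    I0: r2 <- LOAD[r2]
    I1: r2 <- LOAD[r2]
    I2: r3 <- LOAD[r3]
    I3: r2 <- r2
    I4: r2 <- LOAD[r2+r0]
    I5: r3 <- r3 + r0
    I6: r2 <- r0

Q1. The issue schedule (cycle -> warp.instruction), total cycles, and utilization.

cycle 0: W0.I0
cycle 1: W0.I1
cycle 2: W0.I2
cycle 3: W0.I3
cycle 4: W1.I0
cycle 5: idle
cycle 6: W1.I1
cycle 7: W1.I2
cycle 8: W1.I3
cycle 9: W1.I4
cycle 10: W1.I5
cycle 11: W1.I6

Answer: 12 cycles, utilization 11/12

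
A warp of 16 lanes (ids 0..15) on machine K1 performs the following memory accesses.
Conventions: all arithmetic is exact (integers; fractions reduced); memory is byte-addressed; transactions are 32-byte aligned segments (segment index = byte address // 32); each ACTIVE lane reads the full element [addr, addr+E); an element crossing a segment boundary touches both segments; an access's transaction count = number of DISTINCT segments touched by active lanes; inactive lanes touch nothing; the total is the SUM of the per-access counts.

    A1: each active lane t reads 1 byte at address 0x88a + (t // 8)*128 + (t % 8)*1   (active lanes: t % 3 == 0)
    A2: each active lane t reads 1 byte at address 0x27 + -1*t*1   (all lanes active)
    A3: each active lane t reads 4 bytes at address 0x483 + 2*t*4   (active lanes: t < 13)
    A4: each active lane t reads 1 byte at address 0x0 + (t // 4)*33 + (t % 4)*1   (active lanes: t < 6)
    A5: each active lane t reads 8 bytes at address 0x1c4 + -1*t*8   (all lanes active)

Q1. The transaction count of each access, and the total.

A1: 2 transactions
A2: 2 transactions
A3: 4 transactions
A4: 2 transactions
A5: 5 transactions

Answer: 2,2,4,2,5; total 15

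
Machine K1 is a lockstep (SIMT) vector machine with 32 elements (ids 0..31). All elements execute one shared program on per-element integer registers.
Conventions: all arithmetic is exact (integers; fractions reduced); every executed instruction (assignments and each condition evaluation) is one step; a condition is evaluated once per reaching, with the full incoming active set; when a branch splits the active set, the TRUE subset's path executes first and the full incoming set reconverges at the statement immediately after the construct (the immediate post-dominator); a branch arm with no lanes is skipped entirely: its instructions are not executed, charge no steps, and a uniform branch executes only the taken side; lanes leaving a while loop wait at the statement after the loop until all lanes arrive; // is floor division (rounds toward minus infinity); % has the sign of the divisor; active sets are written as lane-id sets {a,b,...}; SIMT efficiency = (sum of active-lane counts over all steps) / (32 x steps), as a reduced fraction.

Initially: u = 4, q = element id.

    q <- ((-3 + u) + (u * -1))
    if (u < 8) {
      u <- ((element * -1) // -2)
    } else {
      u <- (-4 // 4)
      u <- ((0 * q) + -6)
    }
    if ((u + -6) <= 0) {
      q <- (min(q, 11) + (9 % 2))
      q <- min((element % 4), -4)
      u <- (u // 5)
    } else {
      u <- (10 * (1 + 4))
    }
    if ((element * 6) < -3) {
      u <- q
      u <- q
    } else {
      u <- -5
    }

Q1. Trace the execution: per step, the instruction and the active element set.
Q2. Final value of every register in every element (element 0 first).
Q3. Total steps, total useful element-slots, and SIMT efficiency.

step 0: q <- ((-3 + u) + (u * -1))   {0,1,2,3,4,5,6,7,8,9,10,11,12,13,14,15,16,17,18,19,20,21,22,23,24,25,26,27,28,29,30,31}
step 1: eval (u < 8)                 {0,1,2,3,4,5,6,7,8,9,10,11,12,13,14,15,16,17,18,19,20,21,22,23,24,25,26,27,28,29,30,31}
step 2: u <- ((element * -1) // -2)  {0,1,2,3,4,5,6,7,8,9,10,11,12,13,14,15,16,17,18,19,20,21,22,23,24,25,26,27,28,29,30,31}
step 3: eval ((u + -6) <= 0)         {0,1,2,3,4,5,6,7,8,9,10,11,12,13,14,15,16,17,18,19,20,21,22,23,24,25,26,27,28,29,30,31}
step 4: q <- (min(q, 11) + (9 % 2))  {0,1,2,3,4,5,6,7,8,9,10,11,12,13}
step 5: q <- min((element % 4), -4)  {0,1,2,3,4,5,6,7,8,9,10,11,12,13}
step 6: u <- (u // 5)                {0,1,2,3,4,5,6,7,8,9,10,11,12,13}
step 7: u <- (10 * (1 + 4))          {14,15,16,17,18,19,20,21,22,23,24,25,26,27,28,29,30,31}
step 8: eval ((element * 6) < -3)    {0,1,2,3,4,5,6,7,8,9,10,11,12,13,14,15,16,17,18,19,20,21,22,23,24,25,26,27,28,29,30,31}
step 9: u <- -5                      {0,1,2,3,4,5,6,7,8,9,10,11,12,13,14,15,16,17,18,19,20,21,22,23,24,25,26,27,28,29,30,31}

Answer: 10 steps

u: -5,-5,-5,-5,-5,-5,-5,-5,-5,-5,-5,-5,-5,-5,-5,-5,-5,-5,-5,-5,-5,-5,-5,-5,-5,-5,-5,-5,-5,-5,-5,-5
q: -4,-4,-4,-4,-4,-4,-4,-4,-4,-4,-4,-4,-4,-4,-3,-3,-3,-3,-3,-3,-3,-3,-3,-3,-3,-3,-3,-3,-3,-3,-3,-3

steps = 10; useful = 252; efficiency = 252/320 = 63/80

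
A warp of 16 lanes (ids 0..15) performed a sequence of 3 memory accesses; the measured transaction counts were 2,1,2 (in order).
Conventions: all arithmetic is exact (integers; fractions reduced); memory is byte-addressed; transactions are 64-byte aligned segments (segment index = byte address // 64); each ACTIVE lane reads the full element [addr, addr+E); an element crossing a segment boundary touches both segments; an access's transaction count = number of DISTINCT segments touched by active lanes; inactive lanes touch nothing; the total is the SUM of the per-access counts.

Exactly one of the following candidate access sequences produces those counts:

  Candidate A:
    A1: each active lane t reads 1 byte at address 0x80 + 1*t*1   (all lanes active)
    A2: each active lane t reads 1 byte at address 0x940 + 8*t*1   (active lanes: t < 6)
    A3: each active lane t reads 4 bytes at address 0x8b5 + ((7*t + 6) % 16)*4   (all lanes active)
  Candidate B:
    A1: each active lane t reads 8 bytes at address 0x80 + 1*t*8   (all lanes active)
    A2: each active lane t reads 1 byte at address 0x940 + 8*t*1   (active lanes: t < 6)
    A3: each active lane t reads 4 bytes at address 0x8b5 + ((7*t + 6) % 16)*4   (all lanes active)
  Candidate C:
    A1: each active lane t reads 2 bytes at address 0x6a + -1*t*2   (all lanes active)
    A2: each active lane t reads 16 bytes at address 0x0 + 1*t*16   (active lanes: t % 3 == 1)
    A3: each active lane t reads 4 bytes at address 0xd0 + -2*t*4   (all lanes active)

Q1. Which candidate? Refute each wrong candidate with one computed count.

A: A1 gives 1 transaction, not 2
C: A1 gives 1 transaction, not 2
B: all counts match (2,1,2)

Answer: B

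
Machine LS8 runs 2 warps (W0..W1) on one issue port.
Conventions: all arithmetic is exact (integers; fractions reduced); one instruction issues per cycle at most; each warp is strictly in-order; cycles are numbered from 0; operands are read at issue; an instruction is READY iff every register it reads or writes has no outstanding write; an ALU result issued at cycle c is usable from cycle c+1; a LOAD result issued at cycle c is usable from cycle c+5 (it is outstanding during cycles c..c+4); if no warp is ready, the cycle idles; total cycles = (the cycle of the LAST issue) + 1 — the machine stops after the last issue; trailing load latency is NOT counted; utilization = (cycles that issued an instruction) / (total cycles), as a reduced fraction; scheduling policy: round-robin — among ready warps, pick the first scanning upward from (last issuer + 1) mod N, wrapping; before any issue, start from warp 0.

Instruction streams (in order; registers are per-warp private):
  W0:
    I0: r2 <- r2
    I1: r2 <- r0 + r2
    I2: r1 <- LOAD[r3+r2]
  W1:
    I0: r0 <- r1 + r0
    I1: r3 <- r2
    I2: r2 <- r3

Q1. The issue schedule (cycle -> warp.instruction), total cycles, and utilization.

cycle 0: W0.I0
cycle 1: W1.I0
cycle 2: W0.I1
cycle 3: W1.I1
cycle 4: W0.I2
cycle 5: W1.I2

Answer: 6 cycles, utilization 1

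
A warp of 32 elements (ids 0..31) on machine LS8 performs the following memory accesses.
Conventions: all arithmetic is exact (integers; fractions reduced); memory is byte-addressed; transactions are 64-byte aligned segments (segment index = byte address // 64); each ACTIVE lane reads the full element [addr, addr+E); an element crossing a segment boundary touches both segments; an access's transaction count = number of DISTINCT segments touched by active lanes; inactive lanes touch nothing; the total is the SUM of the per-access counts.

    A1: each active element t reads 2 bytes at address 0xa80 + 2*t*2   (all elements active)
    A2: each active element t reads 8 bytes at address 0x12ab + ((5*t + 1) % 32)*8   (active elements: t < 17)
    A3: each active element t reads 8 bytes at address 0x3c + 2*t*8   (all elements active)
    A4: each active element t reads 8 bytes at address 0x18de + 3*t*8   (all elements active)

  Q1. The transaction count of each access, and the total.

A1: 2 transactions
A2: 5 transactions
A3: 9 transactions
A4: 13 transactions

Answer: 2,5,9,13; total 29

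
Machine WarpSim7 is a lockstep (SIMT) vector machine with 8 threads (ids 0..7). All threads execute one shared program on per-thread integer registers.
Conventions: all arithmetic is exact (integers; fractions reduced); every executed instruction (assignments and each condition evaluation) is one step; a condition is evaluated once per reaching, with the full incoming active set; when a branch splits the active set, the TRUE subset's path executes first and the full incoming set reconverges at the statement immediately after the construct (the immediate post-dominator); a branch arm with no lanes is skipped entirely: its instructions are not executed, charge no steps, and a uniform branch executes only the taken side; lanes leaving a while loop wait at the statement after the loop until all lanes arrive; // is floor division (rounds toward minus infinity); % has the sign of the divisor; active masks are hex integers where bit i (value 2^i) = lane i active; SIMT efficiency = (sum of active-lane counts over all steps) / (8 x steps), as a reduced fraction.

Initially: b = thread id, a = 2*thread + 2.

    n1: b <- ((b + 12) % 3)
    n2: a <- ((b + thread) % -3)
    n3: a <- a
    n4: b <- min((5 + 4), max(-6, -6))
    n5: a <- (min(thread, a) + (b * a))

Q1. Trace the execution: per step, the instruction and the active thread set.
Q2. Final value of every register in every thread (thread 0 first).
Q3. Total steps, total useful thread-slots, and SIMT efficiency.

step 0: b <- ((b + 12) % 3)          0xff
step 1: a <- ((b + thread) % -3)     0xff
step 2: a <- a                       0xff
step 3: b <- min((5 + 4), max(-6, -6)) 0xff
step 4: a <- (min(thread, a) + (b * a)) 0xff

Answer: 5 steps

b: -6,-6,-6,-6,-6,-6,-6,-6
a: 0,5,10,0,5,10,0,5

steps = 5; useful = 40; efficiency = 40/40 = 1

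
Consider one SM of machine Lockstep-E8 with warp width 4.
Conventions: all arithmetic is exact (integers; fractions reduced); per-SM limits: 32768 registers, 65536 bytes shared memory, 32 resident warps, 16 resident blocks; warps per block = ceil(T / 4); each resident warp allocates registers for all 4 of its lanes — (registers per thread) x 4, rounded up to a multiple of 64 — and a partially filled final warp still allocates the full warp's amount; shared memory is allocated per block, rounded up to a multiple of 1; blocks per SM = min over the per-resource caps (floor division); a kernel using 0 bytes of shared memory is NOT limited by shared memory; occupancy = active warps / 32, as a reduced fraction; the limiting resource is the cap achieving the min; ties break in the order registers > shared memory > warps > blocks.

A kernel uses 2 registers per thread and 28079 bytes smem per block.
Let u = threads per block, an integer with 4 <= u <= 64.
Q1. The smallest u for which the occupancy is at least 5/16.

Answer: u = 17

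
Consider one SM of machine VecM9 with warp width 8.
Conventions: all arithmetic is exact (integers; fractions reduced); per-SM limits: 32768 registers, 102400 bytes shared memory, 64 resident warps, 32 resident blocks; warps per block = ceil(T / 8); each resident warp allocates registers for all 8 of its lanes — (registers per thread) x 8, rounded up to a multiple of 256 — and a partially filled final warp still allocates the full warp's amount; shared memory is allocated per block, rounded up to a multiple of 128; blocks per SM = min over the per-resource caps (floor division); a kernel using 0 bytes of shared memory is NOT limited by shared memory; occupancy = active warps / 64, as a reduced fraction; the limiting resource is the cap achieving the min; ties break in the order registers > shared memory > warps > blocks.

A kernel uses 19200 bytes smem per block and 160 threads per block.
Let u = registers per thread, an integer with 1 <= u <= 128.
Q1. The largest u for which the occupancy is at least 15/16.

Answer: u = 64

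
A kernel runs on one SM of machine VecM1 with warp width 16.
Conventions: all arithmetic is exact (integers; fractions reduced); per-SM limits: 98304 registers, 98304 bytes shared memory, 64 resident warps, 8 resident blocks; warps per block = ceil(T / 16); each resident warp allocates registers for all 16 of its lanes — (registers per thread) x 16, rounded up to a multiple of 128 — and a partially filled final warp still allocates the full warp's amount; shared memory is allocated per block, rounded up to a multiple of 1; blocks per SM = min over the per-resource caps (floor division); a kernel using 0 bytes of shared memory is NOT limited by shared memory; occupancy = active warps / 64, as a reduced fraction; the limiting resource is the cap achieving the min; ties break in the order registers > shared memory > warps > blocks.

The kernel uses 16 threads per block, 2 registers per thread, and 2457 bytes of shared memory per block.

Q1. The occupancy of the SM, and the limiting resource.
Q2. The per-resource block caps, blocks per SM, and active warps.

Answer: occupancy 1/8, limited by blocks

registers: 768 blocks
shared memory: 40 blocks
warps: 64 blocks
blocks: 8 blocks

Answer: 8 blocks, 8 active warps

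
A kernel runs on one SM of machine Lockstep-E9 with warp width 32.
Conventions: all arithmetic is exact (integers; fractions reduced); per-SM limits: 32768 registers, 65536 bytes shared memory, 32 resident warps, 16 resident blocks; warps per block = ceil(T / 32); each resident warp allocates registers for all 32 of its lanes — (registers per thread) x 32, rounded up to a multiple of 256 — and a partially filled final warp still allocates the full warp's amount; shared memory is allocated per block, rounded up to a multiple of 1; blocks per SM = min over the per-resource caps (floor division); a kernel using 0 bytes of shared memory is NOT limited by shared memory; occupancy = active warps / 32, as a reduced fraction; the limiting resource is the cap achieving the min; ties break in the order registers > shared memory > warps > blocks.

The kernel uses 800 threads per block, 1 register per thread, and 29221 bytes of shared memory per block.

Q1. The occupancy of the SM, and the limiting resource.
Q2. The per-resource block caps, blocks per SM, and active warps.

Answer: occupancy 25/32, limited by warps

registers: 5 blocks
shared memory: 2 blocks
warps: 1 block
blocks: 16 blocks

Answer: 1 block, 25 active warps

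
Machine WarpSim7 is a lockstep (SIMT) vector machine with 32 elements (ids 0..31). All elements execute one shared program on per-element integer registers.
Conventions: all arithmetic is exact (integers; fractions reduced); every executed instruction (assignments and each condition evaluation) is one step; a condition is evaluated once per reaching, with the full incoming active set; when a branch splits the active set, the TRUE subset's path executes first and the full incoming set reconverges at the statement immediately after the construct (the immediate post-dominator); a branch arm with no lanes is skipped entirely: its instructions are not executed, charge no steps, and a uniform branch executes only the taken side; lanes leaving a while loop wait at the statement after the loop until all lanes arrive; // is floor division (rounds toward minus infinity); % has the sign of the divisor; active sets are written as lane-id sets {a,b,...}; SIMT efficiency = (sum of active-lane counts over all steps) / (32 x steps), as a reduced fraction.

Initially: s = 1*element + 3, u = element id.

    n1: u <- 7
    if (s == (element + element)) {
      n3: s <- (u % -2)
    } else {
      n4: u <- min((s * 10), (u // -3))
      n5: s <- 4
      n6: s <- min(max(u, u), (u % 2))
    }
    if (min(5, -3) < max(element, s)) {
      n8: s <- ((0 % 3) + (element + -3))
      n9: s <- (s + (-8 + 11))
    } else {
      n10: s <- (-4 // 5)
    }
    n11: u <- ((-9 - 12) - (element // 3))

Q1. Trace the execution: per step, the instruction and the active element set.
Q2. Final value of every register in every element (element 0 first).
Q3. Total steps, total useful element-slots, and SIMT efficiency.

step 0: u <- 7                       {0,1,2,3,4,5,6,7,8,9,10,11,12,13,14,15,16,17,18,19,20,21,22,23,24,25,26,27,28,29,30,31}
step 1: eval (s == (element + element)) {0,1,2,3,4,5,6,7,8,9,10,11,12,13,14,15,16,17,18,19,20,21,22,23,24,25,26,27,28,29,30,31}
step 2: s <- (u % -2)                {3}
step 3: u <- min((s * 10), (u // -3)) {0,1,2,4,5,6,7,8,9,10,11,12,13,14,15,16,17,18,19,20,21,22,23,24,25,26,27,28,29,30,31}
step 4: s <- 4                       {0,1,2,4,5,6,7,8,9,10,11,12,13,14,15,16,17,18,19,20,21,22,23,24,25,26,27,28,29,30,31}
step 5: s <- min(max(u, u), (u % 2)) {0,1,2,4,5,6,7,8,9,10,11,12,13,14,15,16,17,18,19,20,21,22,23,24,25,26,27,28,29,30,31}
step 6: eval (min(5, -3) < max(element, s)) {0,1,2,3,4,5,6,7,8,9,10,11,12,13,14,15,16,17,18,19,20,21,22,23,24,25,26,27,28,29,30,31}
step 7: s <- ((0 % 3) + (element + -3)) {0,1,2,3,4,5,6,7,8,9,10,11,12,13,14,15,16,17,18,19,20,21,22,23,24,25,26,27,28,29,30,31}
step 8: s <- (s + (-8 + 11))         {0,1,2,3,4,5,6,7,8,9,10,11,12,13,14,15,16,17,18,19,20,21,22,23,24,25,26,27,28,29,30,31}
step 9: u <- ((-9 - 12) - (element // 3)) {0,1,2,3,4,5,6,7,8,9,10,11,12,13,14,15,16,17,18,19,20,21,22,23,24,25,26,27,28,29,30,31}

Answer: 10 steps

s: 0,1,2,3,4,5,6,7,8,9,10,11,12,13,14,15,16,17,18,19,20,21,22,23,24,25,26,27,28,29,30,31
u: -21,-21,-21,-22,-22,-22,-23,-23,-23,-24,-24,-24,-25,-25,-25,-26,-26,-26,-27,-27,-27,-28,-28,-28,-29,-29,-29,-30,-30,-30,-31,-31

steps = 10; useful = 286; efficiency = 286/320 = 143/160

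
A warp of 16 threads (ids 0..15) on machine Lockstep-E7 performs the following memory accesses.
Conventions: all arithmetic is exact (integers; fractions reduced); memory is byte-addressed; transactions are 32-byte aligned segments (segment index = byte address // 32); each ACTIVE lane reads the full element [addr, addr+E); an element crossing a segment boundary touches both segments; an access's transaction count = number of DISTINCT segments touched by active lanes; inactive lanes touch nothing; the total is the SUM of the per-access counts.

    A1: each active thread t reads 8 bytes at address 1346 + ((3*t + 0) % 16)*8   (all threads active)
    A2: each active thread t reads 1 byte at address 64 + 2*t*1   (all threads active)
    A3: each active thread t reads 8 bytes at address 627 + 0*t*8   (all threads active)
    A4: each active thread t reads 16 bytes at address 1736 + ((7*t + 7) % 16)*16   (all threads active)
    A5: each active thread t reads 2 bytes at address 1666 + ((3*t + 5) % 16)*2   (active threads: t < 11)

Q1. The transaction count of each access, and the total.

A1: 5 transactions
A2: 1 transaction
A3: 1 transaction
A4: 9 transactions
A5: 1 transaction

Answer: 5,1,1,9,1; total 17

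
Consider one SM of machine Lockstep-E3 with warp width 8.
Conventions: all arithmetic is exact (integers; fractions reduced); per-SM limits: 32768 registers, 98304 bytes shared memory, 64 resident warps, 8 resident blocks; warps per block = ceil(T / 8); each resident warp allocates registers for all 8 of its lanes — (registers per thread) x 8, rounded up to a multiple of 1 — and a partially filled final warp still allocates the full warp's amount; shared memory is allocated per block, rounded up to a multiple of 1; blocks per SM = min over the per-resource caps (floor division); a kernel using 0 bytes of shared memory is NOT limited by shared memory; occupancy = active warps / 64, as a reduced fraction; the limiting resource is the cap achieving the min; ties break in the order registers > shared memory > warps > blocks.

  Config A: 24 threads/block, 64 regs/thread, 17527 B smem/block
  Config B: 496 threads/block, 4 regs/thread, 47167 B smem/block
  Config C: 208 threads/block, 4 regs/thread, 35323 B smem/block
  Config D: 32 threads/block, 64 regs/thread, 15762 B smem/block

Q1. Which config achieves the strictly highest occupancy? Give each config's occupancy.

occupancies: A 15/64, B 31/32, C 13/16, D 3/8

Answer: B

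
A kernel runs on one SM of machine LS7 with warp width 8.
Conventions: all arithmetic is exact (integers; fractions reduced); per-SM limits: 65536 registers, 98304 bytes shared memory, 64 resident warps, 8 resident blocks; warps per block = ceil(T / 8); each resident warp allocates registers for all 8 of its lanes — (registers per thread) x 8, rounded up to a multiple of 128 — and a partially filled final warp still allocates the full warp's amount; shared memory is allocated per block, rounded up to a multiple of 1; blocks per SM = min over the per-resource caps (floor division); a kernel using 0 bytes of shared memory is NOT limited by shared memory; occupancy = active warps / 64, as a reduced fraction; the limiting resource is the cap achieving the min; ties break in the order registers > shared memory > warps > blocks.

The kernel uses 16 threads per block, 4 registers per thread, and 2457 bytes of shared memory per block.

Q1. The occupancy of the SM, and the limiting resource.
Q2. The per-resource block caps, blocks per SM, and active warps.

Answer: occupancy 1/4, limited by blocks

registers: 256 blocks
shared memory: 40 blocks
warps: 32 blocks
blocks: 8 blocks

Answer: 8 blocks, 16 active warps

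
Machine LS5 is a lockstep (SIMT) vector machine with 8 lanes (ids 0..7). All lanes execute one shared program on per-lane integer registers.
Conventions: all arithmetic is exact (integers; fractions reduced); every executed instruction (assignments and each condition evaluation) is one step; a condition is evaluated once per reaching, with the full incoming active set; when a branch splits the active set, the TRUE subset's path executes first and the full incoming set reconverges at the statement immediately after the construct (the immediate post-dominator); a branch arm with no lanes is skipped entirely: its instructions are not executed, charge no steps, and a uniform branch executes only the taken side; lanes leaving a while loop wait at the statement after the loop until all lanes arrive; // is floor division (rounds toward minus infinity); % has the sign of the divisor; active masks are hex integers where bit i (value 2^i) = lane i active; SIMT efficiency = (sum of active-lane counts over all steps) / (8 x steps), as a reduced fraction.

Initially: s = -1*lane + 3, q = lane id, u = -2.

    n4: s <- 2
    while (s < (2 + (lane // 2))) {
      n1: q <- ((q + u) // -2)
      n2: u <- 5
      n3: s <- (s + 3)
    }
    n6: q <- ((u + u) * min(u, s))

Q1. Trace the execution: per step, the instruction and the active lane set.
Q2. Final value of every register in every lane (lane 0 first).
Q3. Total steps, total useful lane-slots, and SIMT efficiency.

step 0: s <- 2                       0xff
step 1: eval (s < (2 + (lane // 2))) 0xff
step 2: q <- ((q + u) // -2)         0xfc
step 3: u <- 5                       0xfc
step 4: s <- (s + 3)                 0xfc
step 5: eval (s < (2 + (lane // 2))) 0xfc
step 6: q <- ((u + u) * min(u, s))   0xff

Answer: 7 steps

s: 2,2,5,5,5,5,5,5
q: 8,8,50,50,50,50,50,50
u: -2,-2,5,5,5,5,5,5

steps = 7; useful = 48; efficiency = 48/56 = 6/7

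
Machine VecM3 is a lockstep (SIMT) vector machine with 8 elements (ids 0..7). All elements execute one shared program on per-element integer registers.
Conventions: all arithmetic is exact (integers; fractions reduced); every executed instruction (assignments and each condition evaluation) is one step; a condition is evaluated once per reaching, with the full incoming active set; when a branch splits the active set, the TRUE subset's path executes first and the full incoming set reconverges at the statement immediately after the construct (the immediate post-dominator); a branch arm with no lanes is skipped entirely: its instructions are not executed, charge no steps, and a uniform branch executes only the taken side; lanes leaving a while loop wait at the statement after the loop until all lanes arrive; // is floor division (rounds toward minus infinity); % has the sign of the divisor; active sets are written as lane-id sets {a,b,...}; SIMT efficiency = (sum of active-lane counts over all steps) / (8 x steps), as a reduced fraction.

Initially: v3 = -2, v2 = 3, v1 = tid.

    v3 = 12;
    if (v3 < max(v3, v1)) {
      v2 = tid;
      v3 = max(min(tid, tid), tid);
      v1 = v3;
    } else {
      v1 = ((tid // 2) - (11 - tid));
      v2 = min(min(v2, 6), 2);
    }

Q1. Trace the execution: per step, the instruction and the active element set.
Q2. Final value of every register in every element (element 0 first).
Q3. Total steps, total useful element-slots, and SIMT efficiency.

step 0: v3 <- 12                     {0,1,2,3,4,5,6,7}
step 1: eval (v3 < max(v3, v1))      {0,1,2,3,4,5,6,7}
step 2: v1 <- ((tid // 2) - (11 - tid)) {0,1,2,3,4,5,6,7}
step 3: v2 <- min(min(v2, 6), 2)     {0,1,2,3,4,5,6,7}

Answer: 4 steps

v3: 12,12,12,12,12,12,12,12
v2: 2,2,2,2,2,2,2,2
v1: -11,-10,-8,-7,-5,-4,-2,-1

steps = 4; useful = 32; efficiency = 32/32 = 1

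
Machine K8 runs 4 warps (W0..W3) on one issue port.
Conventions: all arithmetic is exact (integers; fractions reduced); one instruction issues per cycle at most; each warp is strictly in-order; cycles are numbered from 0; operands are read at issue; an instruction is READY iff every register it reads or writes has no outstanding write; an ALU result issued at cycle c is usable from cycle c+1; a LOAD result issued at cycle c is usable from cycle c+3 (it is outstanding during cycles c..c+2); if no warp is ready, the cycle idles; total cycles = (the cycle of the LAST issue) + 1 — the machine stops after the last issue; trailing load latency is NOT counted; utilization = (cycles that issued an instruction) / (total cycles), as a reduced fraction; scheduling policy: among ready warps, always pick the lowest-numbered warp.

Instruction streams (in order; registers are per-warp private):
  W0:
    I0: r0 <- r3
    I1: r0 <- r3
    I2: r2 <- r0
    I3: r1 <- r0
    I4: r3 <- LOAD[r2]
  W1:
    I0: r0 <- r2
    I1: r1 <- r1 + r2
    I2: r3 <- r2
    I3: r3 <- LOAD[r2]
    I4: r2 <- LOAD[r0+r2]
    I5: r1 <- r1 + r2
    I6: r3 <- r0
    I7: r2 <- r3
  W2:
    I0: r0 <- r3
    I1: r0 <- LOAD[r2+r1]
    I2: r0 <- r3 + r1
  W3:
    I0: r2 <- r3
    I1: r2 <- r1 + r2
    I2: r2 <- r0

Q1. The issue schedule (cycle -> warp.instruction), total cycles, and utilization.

cycle 0: W0.I0
cycle 1: W0.I1
cycle 2: W0.I2
cycle 3: W0.I3
cycle 4: W0.I4
cycle 5: W1.I0
cycle 6: W1.I1
cycle 7: W1.I2
cycle 8: W1.I3
cycle 9: W1.I4
cycle 10: W2.I0
cycle 11: W2.I1
cycle 12: W1.I5
cycle 13: W1.I6
cycle 14: W1.I7
cycle 15: W2.I2
cycle 16: W3.I0
cycle 17: W3.I1
cycle 18: W3.I2

Answer: 19 cycles, utilization 1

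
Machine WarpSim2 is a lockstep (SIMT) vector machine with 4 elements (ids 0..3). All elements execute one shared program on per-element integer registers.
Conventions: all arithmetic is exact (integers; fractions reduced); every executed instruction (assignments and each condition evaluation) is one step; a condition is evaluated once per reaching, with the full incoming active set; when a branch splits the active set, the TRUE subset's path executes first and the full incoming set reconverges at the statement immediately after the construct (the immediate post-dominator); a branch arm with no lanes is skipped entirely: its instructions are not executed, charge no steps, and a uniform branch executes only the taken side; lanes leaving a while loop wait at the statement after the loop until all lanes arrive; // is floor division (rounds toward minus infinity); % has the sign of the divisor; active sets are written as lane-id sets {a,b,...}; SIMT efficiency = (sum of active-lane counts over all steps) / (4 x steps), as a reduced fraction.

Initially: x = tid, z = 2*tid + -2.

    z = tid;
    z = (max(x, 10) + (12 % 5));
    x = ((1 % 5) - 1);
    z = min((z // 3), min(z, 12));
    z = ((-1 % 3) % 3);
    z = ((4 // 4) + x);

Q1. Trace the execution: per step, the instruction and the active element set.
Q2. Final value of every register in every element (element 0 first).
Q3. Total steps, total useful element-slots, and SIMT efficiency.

step 0: z <- tid                     {0,1,2,3}
step 1: z <- (max(x, 10) + (12 % 5)) {0,1,2,3}
step 2: x <- ((1 % 5) - 1)           {0,1,2,3}
step 3: z <- min((z // 3), min(z, 12)) {0,1,2,3}
step 4: z <- ((-1 % 3) % 3)          {0,1,2,3}
step 5: z <- ((4 // 4) + x)          {0,1,2,3}

Answer: 6 steps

x: 0,0,0,0
z: 1,1,1,1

steps = 6; useful = 24; efficiency = 24/24 = 1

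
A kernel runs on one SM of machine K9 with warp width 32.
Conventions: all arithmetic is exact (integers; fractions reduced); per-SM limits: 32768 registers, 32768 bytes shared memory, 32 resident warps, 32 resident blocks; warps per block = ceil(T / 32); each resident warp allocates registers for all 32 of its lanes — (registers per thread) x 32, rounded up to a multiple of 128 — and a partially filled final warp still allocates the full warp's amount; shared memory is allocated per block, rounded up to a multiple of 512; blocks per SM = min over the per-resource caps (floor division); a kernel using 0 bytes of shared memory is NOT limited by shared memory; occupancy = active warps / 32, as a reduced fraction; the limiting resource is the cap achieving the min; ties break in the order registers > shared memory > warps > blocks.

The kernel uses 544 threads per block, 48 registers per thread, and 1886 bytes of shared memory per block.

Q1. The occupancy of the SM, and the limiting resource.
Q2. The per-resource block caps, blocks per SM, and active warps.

Answer: occupancy 17/32, limited by registers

registers: 1 block
shared memory: 16 blocks
warps: 1 block
blocks: 32 blocks

Answer: 1 block, 17 active warps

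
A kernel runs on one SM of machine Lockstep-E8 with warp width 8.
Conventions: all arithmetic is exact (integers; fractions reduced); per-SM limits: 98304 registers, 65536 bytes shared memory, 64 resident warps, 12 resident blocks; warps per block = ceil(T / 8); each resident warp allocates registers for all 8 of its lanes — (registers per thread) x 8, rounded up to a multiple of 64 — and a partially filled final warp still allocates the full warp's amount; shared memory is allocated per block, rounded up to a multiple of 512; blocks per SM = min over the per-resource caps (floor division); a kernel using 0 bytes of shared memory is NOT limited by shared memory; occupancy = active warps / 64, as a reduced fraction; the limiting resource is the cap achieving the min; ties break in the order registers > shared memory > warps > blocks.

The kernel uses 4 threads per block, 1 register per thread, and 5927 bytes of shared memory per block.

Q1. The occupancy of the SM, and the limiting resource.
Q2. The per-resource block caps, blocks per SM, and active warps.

Answer: occupancy 5/32, limited by shared memory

registers: 1536 blocks
shared memory: 10 blocks
warps: 64 blocks
blocks: 12 blocks

Answer: 10 blocks, 10 active warps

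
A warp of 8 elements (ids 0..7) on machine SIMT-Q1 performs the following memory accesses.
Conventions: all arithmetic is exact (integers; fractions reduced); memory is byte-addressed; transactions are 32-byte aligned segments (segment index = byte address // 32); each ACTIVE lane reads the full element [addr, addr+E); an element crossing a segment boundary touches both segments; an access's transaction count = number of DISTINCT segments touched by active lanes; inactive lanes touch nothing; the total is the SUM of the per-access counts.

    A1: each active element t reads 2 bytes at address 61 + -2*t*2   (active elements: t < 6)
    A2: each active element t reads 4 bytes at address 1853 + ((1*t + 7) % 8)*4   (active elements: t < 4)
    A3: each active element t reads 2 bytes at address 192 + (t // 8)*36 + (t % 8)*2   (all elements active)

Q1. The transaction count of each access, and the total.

A1: 1 transaction
A2: 2 transactions
A3: 1 transaction

Answer: 1,2,1; total 4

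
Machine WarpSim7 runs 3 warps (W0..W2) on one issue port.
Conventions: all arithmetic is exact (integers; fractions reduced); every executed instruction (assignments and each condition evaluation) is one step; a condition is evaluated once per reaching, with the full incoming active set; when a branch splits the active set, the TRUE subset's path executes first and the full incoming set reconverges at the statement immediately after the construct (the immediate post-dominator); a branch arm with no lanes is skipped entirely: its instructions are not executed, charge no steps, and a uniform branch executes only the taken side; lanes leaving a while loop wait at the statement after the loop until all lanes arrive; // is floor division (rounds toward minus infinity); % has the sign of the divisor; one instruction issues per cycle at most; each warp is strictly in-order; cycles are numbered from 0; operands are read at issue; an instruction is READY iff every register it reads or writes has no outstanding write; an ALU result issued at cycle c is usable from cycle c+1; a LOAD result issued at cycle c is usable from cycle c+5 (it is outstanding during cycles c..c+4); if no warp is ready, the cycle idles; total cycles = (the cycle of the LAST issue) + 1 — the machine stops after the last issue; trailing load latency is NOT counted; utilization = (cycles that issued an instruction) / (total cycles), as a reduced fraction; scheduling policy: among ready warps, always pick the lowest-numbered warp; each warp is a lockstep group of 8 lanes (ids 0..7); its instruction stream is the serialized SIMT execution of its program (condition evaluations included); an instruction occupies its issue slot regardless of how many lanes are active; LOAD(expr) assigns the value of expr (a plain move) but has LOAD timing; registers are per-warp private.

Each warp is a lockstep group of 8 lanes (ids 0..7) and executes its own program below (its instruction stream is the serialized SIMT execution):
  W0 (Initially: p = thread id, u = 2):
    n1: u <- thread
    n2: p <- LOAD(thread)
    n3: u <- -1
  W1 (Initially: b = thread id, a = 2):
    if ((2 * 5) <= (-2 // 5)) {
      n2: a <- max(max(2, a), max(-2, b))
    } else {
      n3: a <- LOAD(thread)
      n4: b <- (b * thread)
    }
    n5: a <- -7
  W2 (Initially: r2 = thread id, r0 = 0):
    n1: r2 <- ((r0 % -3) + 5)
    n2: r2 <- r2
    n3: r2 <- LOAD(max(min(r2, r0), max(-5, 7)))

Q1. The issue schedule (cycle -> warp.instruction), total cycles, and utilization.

cycle 0: W0.I0
cycle 1: W0.I1
cycle 2: W0.I2
cycle 3: W1.I0
cycle 4: W1.I1
cycle 5: W1.I2
cycle 6: W2.I0
cycle 7: W2.I1
cycle 8: W2.I2
cycle 9: W1.I3

Answer: 10 cycles, utilization 1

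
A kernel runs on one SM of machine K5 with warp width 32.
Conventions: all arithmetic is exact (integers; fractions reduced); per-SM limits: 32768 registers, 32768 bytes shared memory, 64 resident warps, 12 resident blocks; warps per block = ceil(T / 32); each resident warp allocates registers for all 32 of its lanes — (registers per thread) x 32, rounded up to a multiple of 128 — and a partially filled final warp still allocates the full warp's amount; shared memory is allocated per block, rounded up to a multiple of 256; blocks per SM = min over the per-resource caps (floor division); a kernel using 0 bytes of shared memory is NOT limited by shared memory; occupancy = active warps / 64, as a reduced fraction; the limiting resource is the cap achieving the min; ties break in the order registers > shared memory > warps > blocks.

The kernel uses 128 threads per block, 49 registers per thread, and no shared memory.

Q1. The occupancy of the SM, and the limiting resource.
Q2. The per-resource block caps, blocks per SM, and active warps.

Answer: occupancy 1/4, limited by registers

registers: 4 blocks
shared memory: no limit (kernel uses none)
warps: 16 blocks
blocks: 12 blocks

Answer: 4 blocks, 16 active warps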